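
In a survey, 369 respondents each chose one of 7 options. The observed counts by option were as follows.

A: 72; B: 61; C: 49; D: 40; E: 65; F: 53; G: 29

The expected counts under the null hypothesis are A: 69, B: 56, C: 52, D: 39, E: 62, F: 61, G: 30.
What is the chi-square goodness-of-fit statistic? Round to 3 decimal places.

A: (72 − 69)²/69 = 9/69 = 0.1304
B: (61 − 56)²/56 = 25/56 = 0.4464
C: (49 − 52)²/52 = 9/52 = 0.1731
D: (40 − 39)²/39 = 1/39 = 0.0256
E: (65 − 62)²/62 = 9/62 = 0.1452
F: (53 − 61)²/61 = 64/61 = 1.0492
G: (29 − 30)²/30 = 1/30 = 0.0333
Sum = 2.003

2.003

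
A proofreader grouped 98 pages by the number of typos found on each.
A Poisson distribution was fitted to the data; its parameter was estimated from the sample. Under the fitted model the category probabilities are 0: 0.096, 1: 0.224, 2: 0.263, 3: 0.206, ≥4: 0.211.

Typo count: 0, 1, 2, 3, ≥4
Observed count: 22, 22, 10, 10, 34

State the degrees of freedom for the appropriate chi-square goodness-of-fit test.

There are k = 5 categories and 1 parameter estimated from the data, so df = 5 − 1 − 1 = 3.

3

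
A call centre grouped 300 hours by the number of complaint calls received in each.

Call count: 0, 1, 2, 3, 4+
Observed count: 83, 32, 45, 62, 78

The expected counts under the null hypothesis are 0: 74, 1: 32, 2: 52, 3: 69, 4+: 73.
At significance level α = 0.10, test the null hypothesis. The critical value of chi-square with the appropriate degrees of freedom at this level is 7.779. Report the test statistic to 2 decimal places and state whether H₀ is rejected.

0: (83 − 74)²/74 = 81/74 = 1.095
1: (32 − 32)²/32 = 0/32 = 0.000
2: (45 − 52)²/52 = 49/52 = 0.942
3: (62 − 69)²/69 = 49/69 = 0.710
4+: (78 − 73)²/73 = 25/73 = 0.342
Sum = 3.09
df = 4. Since 3.09 < 7.779, we do not reject H₀.

3.09; do not reject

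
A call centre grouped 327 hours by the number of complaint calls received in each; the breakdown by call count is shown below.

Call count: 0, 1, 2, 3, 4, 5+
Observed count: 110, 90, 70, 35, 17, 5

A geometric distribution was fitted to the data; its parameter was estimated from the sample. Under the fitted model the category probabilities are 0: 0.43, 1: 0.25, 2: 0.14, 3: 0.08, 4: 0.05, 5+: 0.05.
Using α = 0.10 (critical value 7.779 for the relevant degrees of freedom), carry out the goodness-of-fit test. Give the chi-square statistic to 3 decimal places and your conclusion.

Expected counts E_i = n·p_i: 327×0.43 = 140.61, 327×0.25 = 81.75, 327×0.14 = 45.78, 327×0.08 = 26.16, 327×0.05 = 16.35, 327×0.05 = 16.35.
0: (110 − 140.61)²/140.61 = 936.9721/140.61 = 6.6636
1: (90 − 81.75)²/81.75 = 68.0625/81.75 = 0.8326
2: (70 − 45.78)²/45.78 = 586.6084/45.78 = 12.8136
3: (35 − 26.16)²/26.16 = 78.1456/26.16 = 2.9872
4: (17 − 16.35)²/16.35 = 0.4225/16.35 = 0.0258
5+: (5 − 16.35)²/16.35 = 128.8225/16.35 = 7.8791
Sum = 31.202
df = 4. Since 31.202 > 7.779, we reject H₀.

31.202; reject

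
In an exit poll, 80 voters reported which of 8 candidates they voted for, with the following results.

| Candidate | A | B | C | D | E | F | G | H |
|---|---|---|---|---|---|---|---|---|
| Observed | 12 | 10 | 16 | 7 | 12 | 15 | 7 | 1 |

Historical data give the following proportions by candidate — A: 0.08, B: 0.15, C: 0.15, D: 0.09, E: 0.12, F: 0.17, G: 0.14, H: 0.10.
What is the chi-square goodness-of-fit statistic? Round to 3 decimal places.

15.016

Expected counts E_i = n·p_i: 80×0.08 = 6.4, 80×0.15 = 12, 80×0.15 = 12, 80×0.09 = 7.2, 80×0.12 = 9.6, 80×0.17 = 13.6, 80×0.14 = 11.2, 80×0.10 = 8.
cat         O        E   (O−E)²/E
A          12      6.4     4.9000
B          10       12     0.3333
C          16       12     1.3333
D           7      7.2     0.0056
E          12      9.6     0.6000
F          15     13.6     0.1441
G           7     11.2     1.5750
H           1        8     6.1250
Sum = 15.016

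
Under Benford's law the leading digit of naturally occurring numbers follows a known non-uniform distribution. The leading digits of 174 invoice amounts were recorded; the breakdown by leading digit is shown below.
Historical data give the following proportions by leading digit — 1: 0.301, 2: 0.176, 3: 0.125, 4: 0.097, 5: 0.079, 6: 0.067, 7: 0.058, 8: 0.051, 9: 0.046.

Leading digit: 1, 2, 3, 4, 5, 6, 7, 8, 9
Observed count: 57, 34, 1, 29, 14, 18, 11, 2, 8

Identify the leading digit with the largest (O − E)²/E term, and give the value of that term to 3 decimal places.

Expected counts E_i = n·p_i: 174×0.301 = 52.374, 174×0.176 = 30.624, 174×0.125 = 21.75, 174×0.097 = 16.878, 174×0.079 = 13.746, 174×0.067 = 11.658, 174×0.058 = 10.092, 174×0.051 = 8.874, 174×0.046 = 8.004.
χ² = (57−52.374)²/52.374 + (34−30.624)²/30.624 + (1−21.75)²/21.75 + (29−16.878)²/16.878 + (14−13.746)²/13.746 + (18−11.658)²/11.658 + (11−10.092)²/10.092 + (2−8.874)²/8.874 + (8−8.004)²/8.004
   = 0.4086 + 0.3722 + 19.7960 + 8.7062 + 0.0047 + 3.4501 + 0.0817 + 5.3248 + 0.0000
The largest term is for 3: 19.796.

3, 19.796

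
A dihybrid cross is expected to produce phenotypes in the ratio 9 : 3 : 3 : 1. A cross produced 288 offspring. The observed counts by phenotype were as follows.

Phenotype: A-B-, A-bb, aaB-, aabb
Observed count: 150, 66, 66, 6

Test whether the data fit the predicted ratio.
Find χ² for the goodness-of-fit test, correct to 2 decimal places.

14.22

Ratio total = 16. Expected counts: 288×9/16 = 162, 288×3/16 = 54, 288×3/16 = 54, 288×1/16 = 18.
cat         O        E   (O−E)²/E
A-B-      150      162      0.889
A-bb       66       54      2.667
aaB-       66       54      2.667
aabb        6       18      8.000
Sum = 14.22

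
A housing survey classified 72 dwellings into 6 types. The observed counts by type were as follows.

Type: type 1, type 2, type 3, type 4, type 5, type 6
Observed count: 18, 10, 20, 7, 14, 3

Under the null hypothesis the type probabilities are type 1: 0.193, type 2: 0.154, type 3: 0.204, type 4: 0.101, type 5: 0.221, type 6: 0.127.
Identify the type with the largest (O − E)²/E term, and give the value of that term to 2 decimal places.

Expected counts E_i = n·p_i: 72×0.193 = 13.896, 72×0.154 = 11.088, 72×0.204 = 14.688, 72×0.101 = 7.272, 72×0.221 = 15.912, 72×0.127 = 9.144.
χ² = (18−13.896)²/13.896 + (10−11.088)²/11.088 + (20−14.688)²/14.688 + (7−7.272)²/7.272 + (14−15.912)²/15.912 + (3−9.144)²/9.144
   = 1.212 + 0.107 + 1.921 + 0.010 + 0.230 + 4.128
The largest term is for type 6: 4.13.

type 6, 4.13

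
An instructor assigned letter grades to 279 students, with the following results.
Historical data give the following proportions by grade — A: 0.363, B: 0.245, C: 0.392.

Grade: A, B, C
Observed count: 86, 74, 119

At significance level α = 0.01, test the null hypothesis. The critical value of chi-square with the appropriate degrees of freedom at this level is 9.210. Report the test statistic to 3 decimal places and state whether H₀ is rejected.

Expected counts E_i = n·p_i: 279×0.363 = 101.277, 279×0.245 = 68.355, 279×0.392 = 109.368.
cat         O        E   (O−E)²/E
A          86  101.277     2.3044
B          74   68.355     0.4662
C         119  109.368     0.8483
Sum = 3.619
df = 2. Since 3.619 < 9.210, we do not reject H₀.

3.619; do not reject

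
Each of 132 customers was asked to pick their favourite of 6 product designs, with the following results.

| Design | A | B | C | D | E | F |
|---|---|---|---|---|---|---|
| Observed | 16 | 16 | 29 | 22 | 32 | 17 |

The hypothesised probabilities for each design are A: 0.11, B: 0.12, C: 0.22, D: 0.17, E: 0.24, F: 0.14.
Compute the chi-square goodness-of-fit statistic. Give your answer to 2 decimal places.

Expected counts E_i = n·p_i: 132×0.11 = 14.52, 132×0.12 = 15.84, 132×0.22 = 29.04, 132×0.17 = 22.44, 132×0.24 = 31.68, 132×0.14 = 18.48.
χ² = (16−14.52)²/14.52 + (16−15.84)²/15.84 + (29−29.04)²/29.04 + (22−22.44)²/22.44 + (32−31.68)²/31.68 + (17−18.48)²/18.48
   = 0.151 + 0.002 + 0.000 + 0.009 + 0.003 + 0.119
Sum = 0.28

0.28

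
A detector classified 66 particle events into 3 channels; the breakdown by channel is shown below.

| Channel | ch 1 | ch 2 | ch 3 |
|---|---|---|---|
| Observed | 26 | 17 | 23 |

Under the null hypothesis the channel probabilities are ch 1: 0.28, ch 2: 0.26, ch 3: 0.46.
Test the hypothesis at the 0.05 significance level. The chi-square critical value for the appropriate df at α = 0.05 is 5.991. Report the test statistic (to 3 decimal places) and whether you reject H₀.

4.846; do not reject

Expected counts E_i = n·p_i: 66×0.28 = 18.48, 66×0.26 = 17.16, 66×0.46 = 30.36.
cat         O        E   (O−E)²/E
ch 1       26    18.48     3.0601
ch 2       17    17.16     0.0015
ch 3       23    30.36     1.7842
Sum = 4.846
df = 2. Since 4.846 < 5.991, we do not reject H₀.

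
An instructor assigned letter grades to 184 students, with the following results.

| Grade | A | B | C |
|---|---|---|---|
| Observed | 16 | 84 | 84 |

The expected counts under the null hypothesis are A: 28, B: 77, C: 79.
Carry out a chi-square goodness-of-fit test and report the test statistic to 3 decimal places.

6.096

A: (16 − 28)²/28 = 144/28 = 5.1429
B: (84 − 77)²/77 = 49/77 = 0.6364
C: (84 − 79)²/79 = 25/79 = 0.3165
Sum = 6.096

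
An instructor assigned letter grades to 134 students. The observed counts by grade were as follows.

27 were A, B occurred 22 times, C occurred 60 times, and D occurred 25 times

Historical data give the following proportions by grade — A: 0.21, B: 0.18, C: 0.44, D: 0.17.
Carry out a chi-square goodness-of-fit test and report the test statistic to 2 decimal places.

0.47

Expected counts E_i = n·p_i: 134×0.21 = 28.14, 134×0.18 = 24.12, 134×0.44 = 58.96, 134×0.17 = 22.78.
A: (27 − 28.14)²/28.14 = 1.2996/28.14 = 0.046
B: (22 − 24.12)²/24.12 = 4.4944/24.12 = 0.186
C: (60 − 58.96)²/58.96 = 1.0816/58.96 = 0.018
D: (25 − 22.78)²/22.78 = 4.9284/22.78 = 0.216
Sum = 0.47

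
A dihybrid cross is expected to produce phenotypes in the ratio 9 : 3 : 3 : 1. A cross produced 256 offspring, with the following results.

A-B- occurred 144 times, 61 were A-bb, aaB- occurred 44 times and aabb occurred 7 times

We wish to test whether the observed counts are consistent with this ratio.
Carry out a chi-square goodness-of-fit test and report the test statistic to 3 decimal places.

8.917

Ratio total = 16. Expected counts: 256×9/16 = 144, 256×3/16 = 48, 256×3/16 = 48, 256×1/16 = 16.
cat         O        E   (O−E)²/E
A-B-      144      144     0.0000
A-bb       61       48     3.5208
aaB-       44       48     0.3333
aabb        7       16     5.0625
Sum = 8.917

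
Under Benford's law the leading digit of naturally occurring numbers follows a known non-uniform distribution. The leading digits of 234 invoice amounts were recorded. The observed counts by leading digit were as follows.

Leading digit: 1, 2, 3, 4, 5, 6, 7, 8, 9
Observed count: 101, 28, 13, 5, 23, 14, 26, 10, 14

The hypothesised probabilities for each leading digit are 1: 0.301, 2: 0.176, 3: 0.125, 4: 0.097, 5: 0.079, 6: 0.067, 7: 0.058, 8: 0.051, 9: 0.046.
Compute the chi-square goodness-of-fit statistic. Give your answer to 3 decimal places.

54.261

Expected counts E_i = n·p_i: 234×0.301 = 70.434, 234×0.176 = 41.184, 234×0.125 = 29.25, 234×0.097 = 22.698, 234×0.079 = 18.486, 234×0.067 = 15.678, 234×0.058 = 13.572, 234×0.051 = 11.934, 234×0.046 = 10.764.
1: (101 − 70.434)²/70.434 = 934.280356/70.434 = 13.2646
2: (28 − 41.184)²/41.184 = 173.817856/41.184 = 4.2205
3: (13 − 29.25)²/29.25 = 264.0625/29.25 = 9.0278
4: (5 − 22.698)²/22.698 = 313.219204/22.698 = 13.7994
5: (23 − 18.486)²/18.486 = 20.376196/18.486 = 1.1023
6: (14 − 15.678)²/15.678 = 2.815684/15.678 = 0.1796
7: (26 − 13.572)²/13.572 = 154.455184/13.572 = 11.3804
8: (10 − 11.934)²/11.934 = 3.740356/11.934 = 0.3134
9: (14 − 10.764)²/10.764 = 10.471696/10.764 = 0.9728
Sum = 54.261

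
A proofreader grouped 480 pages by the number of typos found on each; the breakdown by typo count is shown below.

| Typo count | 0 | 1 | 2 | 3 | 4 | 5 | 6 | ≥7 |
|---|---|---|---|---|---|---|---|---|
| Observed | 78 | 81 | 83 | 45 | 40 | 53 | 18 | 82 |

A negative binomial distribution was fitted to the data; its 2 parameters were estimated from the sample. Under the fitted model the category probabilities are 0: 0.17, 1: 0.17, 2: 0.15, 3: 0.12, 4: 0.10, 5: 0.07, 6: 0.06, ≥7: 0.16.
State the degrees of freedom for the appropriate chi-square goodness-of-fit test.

5

There are k = 8 categories and 2 parameters estimated from the data, so df = 8 − 1 − 2 = 5.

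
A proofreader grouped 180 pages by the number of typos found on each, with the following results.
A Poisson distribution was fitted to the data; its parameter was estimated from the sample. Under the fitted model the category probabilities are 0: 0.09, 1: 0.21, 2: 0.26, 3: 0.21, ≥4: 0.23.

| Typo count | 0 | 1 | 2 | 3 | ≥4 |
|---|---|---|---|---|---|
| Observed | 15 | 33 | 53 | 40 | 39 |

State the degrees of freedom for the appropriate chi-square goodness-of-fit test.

3

There are k = 5 categories and 1 parameter estimated from the data, so df = 5 − 1 − 1 = 3.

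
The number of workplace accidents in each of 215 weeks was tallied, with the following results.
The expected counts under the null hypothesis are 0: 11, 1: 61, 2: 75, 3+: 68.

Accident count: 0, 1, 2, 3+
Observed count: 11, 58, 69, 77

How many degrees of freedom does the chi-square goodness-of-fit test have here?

There are k = 4 categories and no parameters were estimated from the data, so df = 4 − 1 = 3.

3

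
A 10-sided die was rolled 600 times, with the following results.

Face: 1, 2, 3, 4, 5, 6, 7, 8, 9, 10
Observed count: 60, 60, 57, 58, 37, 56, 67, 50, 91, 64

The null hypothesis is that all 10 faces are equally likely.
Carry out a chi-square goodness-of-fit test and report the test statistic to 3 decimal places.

Under H₀ each category has probability 1/10, so each expected count is 600/10 = 60.
χ² = (60−60)²/60 + (60−60)²/60 + (57−60)²/60 + (58−60)²/60 + (37−60)²/60 + (56−60)²/60 + (67−60)²/60 + (50−60)²/60 + (91−60)²/60 + (64−60)²/60
   = 0.0000 + 0.0000 + 0.1500 + 0.0667 + 8.8167 + 0.2667 + 0.8167 + 1.6667 + 16.0167 + 0.2667
Sum = 28.067

28.067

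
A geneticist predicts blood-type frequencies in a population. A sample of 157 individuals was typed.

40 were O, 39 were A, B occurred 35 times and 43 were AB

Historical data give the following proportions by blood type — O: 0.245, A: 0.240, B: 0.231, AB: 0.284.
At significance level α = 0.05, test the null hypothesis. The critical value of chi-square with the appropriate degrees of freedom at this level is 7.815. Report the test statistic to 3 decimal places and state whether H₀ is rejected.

Expected counts E_i = n·p_i: 157×0.245 = 38.465, 157×0.240 = 37.68, 157×0.231 = 36.267, 157×0.284 = 44.588.
cat         O        E   (O−E)²/E
O          40   38.465     0.0613
A          39    37.68     0.0462
B          35   36.267     0.0443
AB         43   44.588     0.0566
Sum = 0.208
df = 3. Since 0.208 < 7.815, we do not reject H₀.

0.208; do not reject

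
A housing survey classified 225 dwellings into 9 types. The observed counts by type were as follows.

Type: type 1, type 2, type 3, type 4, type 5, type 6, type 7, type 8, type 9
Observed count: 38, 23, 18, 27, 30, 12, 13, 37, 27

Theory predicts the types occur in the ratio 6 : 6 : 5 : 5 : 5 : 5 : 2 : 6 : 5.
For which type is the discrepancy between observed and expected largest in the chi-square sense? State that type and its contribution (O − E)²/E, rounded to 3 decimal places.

Ratio total = 45. Expected counts: 225×6/45 = 30, 225×6/45 = 30, 225×5/45 = 25, 225×5/45 = 25, 225×5/45 = 25, 225×5/45 = 25, 225×2/45 = 10, 225×6/45 = 30, 225×5/45 = 25.
cat         O        E   (O−E)²/E
type 1     38       30     2.1333
type 2     23       30     1.6333
type 3     18       25     1.9600
type 4     27       25     0.1600
type 5     30       25     1.0000
type 6     12       25     6.7600
type 7     13       10     0.9000
type 8     37       30     1.6333
type 9     27       25     0.1600
The largest term is for type 6: 6.760.

type 6, 6.760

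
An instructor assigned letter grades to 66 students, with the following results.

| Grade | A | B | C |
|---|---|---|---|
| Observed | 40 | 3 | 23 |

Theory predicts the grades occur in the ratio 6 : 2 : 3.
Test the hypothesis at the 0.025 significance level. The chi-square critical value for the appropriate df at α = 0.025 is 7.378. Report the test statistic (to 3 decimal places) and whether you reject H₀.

Ratio total = 11. Expected counts: 66×6/11 = 36, 66×2/11 = 12, 66×3/11 = 18.
χ² = (40−36)²/36 + (3−12)²/12 + (23−18)²/18
   = 0.4444 + 6.7500 + 1.3889
Sum = 8.583
df = 2. Since 8.583 > 7.378, we reject H₀.

8.583; reject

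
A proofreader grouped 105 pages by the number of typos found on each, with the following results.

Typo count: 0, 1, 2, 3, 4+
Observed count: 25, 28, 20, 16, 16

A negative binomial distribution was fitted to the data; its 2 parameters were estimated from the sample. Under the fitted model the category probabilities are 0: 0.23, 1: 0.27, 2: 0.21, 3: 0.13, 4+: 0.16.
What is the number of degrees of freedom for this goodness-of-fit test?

There are k = 5 categories and 2 parameters estimated from the data, so df = 5 − 1 − 2 = 2.

2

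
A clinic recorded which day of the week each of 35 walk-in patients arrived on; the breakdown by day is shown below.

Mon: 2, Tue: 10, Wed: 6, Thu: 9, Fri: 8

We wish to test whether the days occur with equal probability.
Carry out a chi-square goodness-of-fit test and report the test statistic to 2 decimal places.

Under H₀ each category has probability 1/5, so each expected count is 35/5 = 7.
χ² = (2−7)²/7 + (10−7)²/7 + (6−7)²/7 + (9−7)²/7 + (8−7)²/7
   = 3.571 + 1.286 + 0.143 + 0.571 + 0.143
Sum = 5.71

5.71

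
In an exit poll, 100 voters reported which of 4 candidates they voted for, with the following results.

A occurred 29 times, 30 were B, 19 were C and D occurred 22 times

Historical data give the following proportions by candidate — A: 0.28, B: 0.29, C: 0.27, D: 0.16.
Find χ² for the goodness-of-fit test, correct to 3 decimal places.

4.691

Expected counts E_i = n·p_i: 100×0.28 = 28, 100×0.29 = 29, 100×0.27 = 27, 100×0.16 = 16.
A: (29 − 28)²/28 = 1/28 = 0.0357
B: (30 − 29)²/29 = 1/29 = 0.0345
C: (19 − 27)²/27 = 64/27 = 2.3704
D: (22 − 16)²/16 = 36/16 = 2.2500
Sum = 4.691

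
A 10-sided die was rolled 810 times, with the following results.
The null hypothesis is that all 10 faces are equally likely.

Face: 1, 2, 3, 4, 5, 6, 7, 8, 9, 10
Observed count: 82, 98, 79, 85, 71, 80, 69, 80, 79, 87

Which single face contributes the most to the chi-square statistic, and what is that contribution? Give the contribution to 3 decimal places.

2, 3.568

Expected count for each of the 10 categories: 810/10 = 81.
cat         O        E   (O−E)²/E
1          82       81     0.0123
2          98       81     3.5679
3          79       81     0.0494
4          85       81     0.1975
5          71       81     1.2346
6          80       81     0.0123
7          69       81     1.7778
8          80       81     0.0123
9          79       81     0.0494
10         87       81     0.4444
The largest term is for 2: 3.568.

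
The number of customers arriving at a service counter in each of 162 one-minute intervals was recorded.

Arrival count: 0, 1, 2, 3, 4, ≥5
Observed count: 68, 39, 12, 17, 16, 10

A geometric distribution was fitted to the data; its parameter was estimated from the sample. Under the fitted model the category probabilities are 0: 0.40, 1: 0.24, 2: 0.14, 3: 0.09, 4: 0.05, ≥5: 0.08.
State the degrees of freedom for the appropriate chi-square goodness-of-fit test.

There are k = 6 categories and 1 parameter estimated from the data, so df = 6 − 1 − 1 = 4.

4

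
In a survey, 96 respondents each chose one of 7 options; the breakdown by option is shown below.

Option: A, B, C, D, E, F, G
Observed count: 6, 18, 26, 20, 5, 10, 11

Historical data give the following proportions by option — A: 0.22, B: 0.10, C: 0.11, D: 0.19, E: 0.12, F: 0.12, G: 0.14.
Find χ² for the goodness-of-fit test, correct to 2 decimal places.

Expected counts E_i = n·p_i: 96×0.22 = 21.12, 96×0.10 = 9.6, 96×0.11 = 10.56, 96×0.19 = 18.24, 96×0.12 = 11.52, 96×0.12 = 11.52, 96×0.14 = 13.44.
cat         O        E   (O−E)²/E
A           6    21.12     10.825
B          18      9.6      7.350
C          26    10.56     22.575
D          20    18.24      0.170
E           5    11.52      3.690
F          10    11.52      0.201
G          11    13.44      0.443
Sum = 45.25

45.25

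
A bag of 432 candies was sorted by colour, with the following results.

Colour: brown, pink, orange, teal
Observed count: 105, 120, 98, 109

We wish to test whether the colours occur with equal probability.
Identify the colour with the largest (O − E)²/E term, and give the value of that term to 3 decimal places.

Expected count for each of the 4 categories: 432/4 = 108.
cat         O        E   (O−E)²/E
brown     105      108     0.0833
pink      120      108     1.3333
orange     98      108     0.9259
teal      109      108     0.0093
The largest term is for pink: 1.333.

pink, 1.333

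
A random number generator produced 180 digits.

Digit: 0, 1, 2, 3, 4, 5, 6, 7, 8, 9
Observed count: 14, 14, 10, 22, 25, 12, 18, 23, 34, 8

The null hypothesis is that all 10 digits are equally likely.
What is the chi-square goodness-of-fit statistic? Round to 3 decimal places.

Under H₀ each category has probability 1/10, so each expected count is 180/10 = 18.
χ² = (14−18)²/18 + (14−18)²/18 + (10−18)²/18 + (22−18)²/18 + (25−18)²/18 + (12−18)²/18 + (18−18)²/18 + (23−18)²/18 + (34−18)²/18 + (8−18)²/18
   = 0.8889 + 0.8889 + 3.5556 + 0.8889 + 2.7222 + 2.0000 + 0.0000 + 1.3889 + 14.2222 + 5.5556
Sum = 32.111

32.111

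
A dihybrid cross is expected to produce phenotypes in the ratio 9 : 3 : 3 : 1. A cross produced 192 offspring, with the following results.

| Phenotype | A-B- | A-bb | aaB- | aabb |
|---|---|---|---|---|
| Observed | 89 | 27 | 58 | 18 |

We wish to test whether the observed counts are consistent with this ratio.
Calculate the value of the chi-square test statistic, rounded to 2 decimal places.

22.04

Ratio total = 16. Expected counts: 192×9/16 = 108, 192×3/16 = 36, 192×3/16 = 36, 192×1/16 = 12.
A-B-: (89 − 108)²/108 = 361/108 = 3.343
A-bb: (27 − 36)²/36 = 81/36 = 2.250
aaB-: (58 − 36)²/36 = 484/36 = 13.444
aabb: (18 − 12)²/12 = 36/12 = 3.000
Sum = 22.04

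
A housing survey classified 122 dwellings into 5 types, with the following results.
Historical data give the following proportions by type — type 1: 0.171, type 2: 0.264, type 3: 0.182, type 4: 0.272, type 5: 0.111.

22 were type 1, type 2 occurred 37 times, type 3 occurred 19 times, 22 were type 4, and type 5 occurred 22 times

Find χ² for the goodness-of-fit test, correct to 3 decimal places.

Expected counts E_i = n·p_i: 122×0.171 = 20.862, 122×0.264 = 32.208, 122×0.182 = 22.204, 122×0.272 = 33.184, 122×0.111 = 13.542.
type 1: (22 − 20.862)²/20.862 = 1.295044/20.862 = 0.0621
type 2: (37 − 32.208)²/32.208 = 22.963264/32.208 = 0.7130
type 3: (19 − 22.204)²/22.204 = 10.265616/22.204 = 0.4623
type 4: (22 − 33.184)²/33.184 = 125.081856/33.184 = 3.7693
type 5: (22 − 13.542)²/13.542 = 71.537764/13.542 = 5.2827
Sum = 10.289

10.289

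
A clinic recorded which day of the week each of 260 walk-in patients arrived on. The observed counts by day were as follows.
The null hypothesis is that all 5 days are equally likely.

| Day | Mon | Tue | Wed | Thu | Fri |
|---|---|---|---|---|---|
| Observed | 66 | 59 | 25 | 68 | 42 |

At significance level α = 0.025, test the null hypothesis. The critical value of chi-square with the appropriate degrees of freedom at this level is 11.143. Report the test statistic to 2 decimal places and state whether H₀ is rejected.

Expected count for each of the 5 categories: 260/5 = 52.
cat         O        E   (O−E)²/E
Mon        66       52      3.769
Tue        59       52      0.942
Wed        25       52     14.019
Thu        68       52      4.923
Fri        42       52      1.923
Sum = 25.58
df = 4. Since 25.58 > 11.143, we reject H₀.

25.58; reject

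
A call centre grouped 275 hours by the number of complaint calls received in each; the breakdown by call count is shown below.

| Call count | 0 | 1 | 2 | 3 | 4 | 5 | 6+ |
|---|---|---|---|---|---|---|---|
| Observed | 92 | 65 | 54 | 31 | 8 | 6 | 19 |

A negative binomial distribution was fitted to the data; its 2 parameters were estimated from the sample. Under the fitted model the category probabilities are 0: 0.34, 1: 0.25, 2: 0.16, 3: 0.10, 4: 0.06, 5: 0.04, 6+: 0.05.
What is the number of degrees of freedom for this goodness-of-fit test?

There are k = 7 categories and 2 parameters estimated from the data, so df = 7 − 1 − 2 = 4.

4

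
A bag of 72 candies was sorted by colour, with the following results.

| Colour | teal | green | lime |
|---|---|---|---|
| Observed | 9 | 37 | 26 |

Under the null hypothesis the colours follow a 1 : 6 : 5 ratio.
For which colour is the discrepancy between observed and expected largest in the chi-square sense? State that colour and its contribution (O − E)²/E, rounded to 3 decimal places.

teal, 1.500

Ratio total = 12. Expected counts: 72×1/12 = 6, 72×6/12 = 36, 72×5/12 = 30.
χ² = (9−6)²/6 + (37−36)²/36 + (26−30)²/30
   = 1.5000 + 0.0278 + 0.5333
The largest term is for teal: 1.500.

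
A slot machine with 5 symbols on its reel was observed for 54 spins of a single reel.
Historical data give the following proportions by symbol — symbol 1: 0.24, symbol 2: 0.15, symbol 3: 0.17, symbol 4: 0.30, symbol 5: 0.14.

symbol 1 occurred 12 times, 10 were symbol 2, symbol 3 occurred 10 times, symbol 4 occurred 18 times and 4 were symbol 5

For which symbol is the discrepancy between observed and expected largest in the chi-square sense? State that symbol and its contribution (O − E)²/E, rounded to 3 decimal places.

symbol 5, 1.676

Expected counts E_i = n·p_i: 54×0.24 = 12.96, 54×0.15 = 8.1, 54×0.17 = 9.18, 54×0.30 = 16.2, 54×0.14 = 7.56.
cat           O        E   (O−E)²/E
symbol 1     12    12.96     0.0711
symbol 2     10      8.1     0.4457
symbol 3     10     9.18     0.0732
symbol 4     18     16.2     0.2000
symbol 5      4     7.56     1.6764
The largest term is for symbol 5: 1.676.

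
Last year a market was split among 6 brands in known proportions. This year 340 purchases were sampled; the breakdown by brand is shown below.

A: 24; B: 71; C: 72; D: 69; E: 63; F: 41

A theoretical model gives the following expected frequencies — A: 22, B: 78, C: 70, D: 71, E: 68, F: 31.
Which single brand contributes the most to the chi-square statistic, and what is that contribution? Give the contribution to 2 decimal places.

F, 3.23

cat         O        E   (O−E)²/E
A          24       22      0.182
B          71       78      0.628
C          72       70      0.057
D          69       71      0.056
E          63       68      0.368
F          41       31      3.226
The largest term is for F: 3.23.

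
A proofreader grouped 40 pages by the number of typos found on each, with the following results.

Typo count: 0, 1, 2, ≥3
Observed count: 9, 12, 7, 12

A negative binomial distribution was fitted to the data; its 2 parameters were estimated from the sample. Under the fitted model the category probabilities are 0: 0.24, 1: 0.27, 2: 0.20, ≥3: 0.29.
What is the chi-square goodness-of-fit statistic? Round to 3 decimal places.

0.310

Expected counts E_i = n·p_i: 40×0.24 = 9.6, 40×0.27 = 10.8, 40×0.20 = 8, 40×0.29 = 11.6.
cat         O        E   (O−E)²/E
0           9      9.6     0.0375
1          12     10.8     0.1333
2           7        8     0.1250
≥3         12     11.6     0.0138
Sum = 0.310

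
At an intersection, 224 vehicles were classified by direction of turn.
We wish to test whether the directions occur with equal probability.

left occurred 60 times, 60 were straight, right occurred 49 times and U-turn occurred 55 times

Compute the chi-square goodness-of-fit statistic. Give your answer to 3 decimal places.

Expected count for each of the 4 categories: 224/4 = 56.
cat           O        E   (O−E)²/E
left         60       56     0.2857
straight     60       56     0.2857
right        49       56     0.8750
U-turn       55       56     0.0179
Sum = 1.464

1.464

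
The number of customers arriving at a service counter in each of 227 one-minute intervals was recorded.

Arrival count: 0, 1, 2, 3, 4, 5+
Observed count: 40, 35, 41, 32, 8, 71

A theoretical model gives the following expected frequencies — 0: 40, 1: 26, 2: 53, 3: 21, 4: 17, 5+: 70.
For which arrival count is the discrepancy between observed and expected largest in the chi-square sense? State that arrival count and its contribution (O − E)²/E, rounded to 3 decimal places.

cat         O        E   (O−E)²/E
0          40       40     0.0000
1          35       26     3.1154
2          41       53     2.7170
3          32       21     5.7619
4           8       17     4.7647
5+         71       70     0.0143
The largest term is for 3: 5.762.

3, 5.762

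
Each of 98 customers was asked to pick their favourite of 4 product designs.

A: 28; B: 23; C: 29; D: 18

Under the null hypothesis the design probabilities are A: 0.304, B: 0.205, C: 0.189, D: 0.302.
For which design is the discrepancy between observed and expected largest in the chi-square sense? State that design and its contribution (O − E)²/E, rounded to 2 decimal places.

Expected counts E_i = n·p_i: 98×0.304 = 29.792, 98×0.205 = 20.09, 98×0.189 = 18.522, 98×0.302 = 29.596.
cat         O        E   (O−E)²/E
A          28   29.792      0.108
B          23    20.09      0.422
C          29   18.522      5.927
D          18   29.596      4.543
The largest term is for C: 5.93.

C, 5.93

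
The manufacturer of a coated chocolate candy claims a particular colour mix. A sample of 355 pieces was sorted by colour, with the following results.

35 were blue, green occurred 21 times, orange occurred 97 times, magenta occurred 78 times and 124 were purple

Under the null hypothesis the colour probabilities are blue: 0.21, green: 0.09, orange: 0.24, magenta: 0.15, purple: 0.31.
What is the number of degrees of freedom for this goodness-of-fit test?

4

There are k = 5 categories and no parameters were estimated from the data, so df = 5 − 1 = 4.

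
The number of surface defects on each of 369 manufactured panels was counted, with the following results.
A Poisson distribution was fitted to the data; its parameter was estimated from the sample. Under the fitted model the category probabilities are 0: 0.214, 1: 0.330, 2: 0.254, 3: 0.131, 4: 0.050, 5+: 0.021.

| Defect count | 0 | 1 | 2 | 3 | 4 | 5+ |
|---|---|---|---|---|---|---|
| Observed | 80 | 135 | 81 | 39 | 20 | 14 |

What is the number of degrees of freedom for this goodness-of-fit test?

There are k = 6 categories and 1 parameter estimated from the data, so df = 6 − 1 − 1 = 4.

4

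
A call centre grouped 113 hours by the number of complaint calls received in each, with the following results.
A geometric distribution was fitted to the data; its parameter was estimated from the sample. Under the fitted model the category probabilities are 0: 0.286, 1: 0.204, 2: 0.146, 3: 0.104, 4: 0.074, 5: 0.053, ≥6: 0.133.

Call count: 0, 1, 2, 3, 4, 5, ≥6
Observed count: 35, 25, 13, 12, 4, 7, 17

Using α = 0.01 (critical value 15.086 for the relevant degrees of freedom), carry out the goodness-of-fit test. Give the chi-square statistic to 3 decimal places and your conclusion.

Expected counts E_i = n·p_i: 113×0.286 = 32.318, 113×0.204 = 23.052, 113×0.146 = 16.498, 113×0.104 = 11.752, 113×0.074 = 8.362, 113×0.053 = 5.989, 113×0.133 = 15.029.
χ² = (35−32.318)²/32.318 + (25−23.052)²/23.052 + (13−16.498)²/16.498 + (12−11.752)²/11.752 + (4−8.362)²/8.362 + (7−5.989)²/5.989 + (17−15.029)²/15.029
   = 0.2226 + 0.1646 + 0.7417 + 0.0052 + 2.2754 + 0.1707 + 0.2585
Sum = 3.839
df = 5. Since 3.839 < 15.086, we do not reject H₀.

3.839; do not reject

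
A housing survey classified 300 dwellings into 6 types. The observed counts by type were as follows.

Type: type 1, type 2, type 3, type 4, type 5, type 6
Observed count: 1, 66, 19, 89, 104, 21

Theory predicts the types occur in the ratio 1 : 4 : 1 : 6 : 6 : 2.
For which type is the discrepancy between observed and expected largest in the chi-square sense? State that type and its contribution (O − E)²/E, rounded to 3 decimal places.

Ratio total = 20. Expected counts: 300×1/20 = 15, 300×4/20 = 60, 300×1/20 = 15, 300×6/20 = 90, 300×6/20 = 90, 300×2/20 = 30.
type 1: (1 − 15)²/15 = 196/15 = 13.0667
type 2: (66 − 60)²/60 = 36/60 = 0.6000
type 3: (19 − 15)²/15 = 16/15 = 1.0667
type 4: (89 − 90)²/90 = 1/90 = 0.0111
type 5: (104 − 90)²/90 = 196/90 = 2.1778
type 6: (21 − 30)²/30 = 81/30 = 2.7000
The largest term is for type 1: 13.067.

type 1, 13.067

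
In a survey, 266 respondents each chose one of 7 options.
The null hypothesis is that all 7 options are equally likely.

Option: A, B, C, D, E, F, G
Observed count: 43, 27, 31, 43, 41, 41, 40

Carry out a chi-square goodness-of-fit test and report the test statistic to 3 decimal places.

Under H₀ each category has probability 1/7, so each expected count is 266/7 = 38.
χ² = (43−38)²/38 + (27−38)²/38 + (31−38)²/38 + (43−38)²/38 + (41−38)²/38 + (41−38)²/38 + (40−38)²/38
   = 0.6579 + 3.1842 + 1.2895 + 0.6579 + 0.2368 + 0.2368 + 0.1053
Sum = 6.368

6.368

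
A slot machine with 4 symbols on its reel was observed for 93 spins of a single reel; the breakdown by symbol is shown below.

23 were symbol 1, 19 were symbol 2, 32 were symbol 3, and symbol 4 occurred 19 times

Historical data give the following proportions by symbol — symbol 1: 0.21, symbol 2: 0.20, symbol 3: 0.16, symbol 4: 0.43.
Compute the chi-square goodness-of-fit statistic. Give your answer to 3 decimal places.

Expected counts E_i = n·p_i: 93×0.21 = 19.53, 93×0.20 = 18.6, 93×0.16 = 14.88, 93×0.43 = 39.99.
χ² = (23−19.53)²/19.53 + (19−18.6)²/18.6 + (32−14.88)²/14.88 + (19−39.99)²/39.99
   = 0.6165 + 0.0086 + 19.6972 + 11.0173
Sum = 31.340

31.340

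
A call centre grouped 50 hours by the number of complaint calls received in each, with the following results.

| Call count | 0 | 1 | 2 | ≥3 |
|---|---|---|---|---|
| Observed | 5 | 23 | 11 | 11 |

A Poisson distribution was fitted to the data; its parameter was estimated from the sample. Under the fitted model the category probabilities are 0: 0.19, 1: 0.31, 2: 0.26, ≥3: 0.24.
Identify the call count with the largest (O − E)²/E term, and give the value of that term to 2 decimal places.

1, 3.63

Expected counts E_i = n·p_i: 50×0.19 = 9.5, 50×0.31 = 15.5, 50×0.26 = 13, 50×0.24 = 12.
cat         O        E   (O−E)²/E
0           5      9.5      2.132
1          23     15.5      3.629
2          11       13      0.308
≥3         11       12      0.083
The largest term is for 1: 3.63.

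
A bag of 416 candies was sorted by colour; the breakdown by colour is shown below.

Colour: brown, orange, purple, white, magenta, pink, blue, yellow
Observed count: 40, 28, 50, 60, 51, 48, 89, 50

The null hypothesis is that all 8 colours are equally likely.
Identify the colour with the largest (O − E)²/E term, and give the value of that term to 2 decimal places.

blue, 26.33

Expected count for each of the 8 categories: 416/8 = 52.
brown: (40 − 52)²/52 = 144/52 = 2.769
orange: (28 − 52)²/52 = 576/52 = 11.077
purple: (50 − 52)²/52 = 4/52 = 0.077
white: (60 − 52)²/52 = 64/52 = 1.231
magenta: (51 − 52)²/52 = 1/52 = 0.019
pink: (48 − 52)²/52 = 16/52 = 0.308
blue: (89 − 52)²/52 = 1369/52 = 26.327
yellow: (50 − 52)²/52 = 4/52 = 0.077
The largest term is for blue: 26.33.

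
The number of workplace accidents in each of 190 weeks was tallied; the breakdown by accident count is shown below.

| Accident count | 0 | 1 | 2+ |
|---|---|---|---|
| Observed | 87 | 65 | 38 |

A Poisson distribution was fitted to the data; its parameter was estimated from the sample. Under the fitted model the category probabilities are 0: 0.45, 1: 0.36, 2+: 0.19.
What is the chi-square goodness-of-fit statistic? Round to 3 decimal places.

0.295

Expected counts E_i = n·p_i: 190×0.45 = 85.5, 190×0.36 = 68.4, 190×0.19 = 36.1.
0: (87 − 85.5)²/85.5 = 2.25/85.5 = 0.0263
1: (65 − 68.4)²/68.4 = 11.56/68.4 = 0.1690
2+: (38 − 36.1)²/36.1 = 3.61/36.1 = 0.1000
Sum = 0.295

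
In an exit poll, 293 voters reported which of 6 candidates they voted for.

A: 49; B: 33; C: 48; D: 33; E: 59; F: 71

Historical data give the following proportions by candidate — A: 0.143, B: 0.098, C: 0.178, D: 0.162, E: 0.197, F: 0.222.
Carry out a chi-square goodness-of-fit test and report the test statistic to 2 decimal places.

Expected counts E_i = n·p_i: 293×0.143 = 41.899, 293×0.098 = 28.714, 293×0.178 = 52.154, 293×0.162 = 47.466, 293×0.197 = 57.721, 293×0.222 = 65.046.
A: (49 − 41.899)²/41.899 = 50.424201/41.899 = 1.203
B: (33 − 28.714)²/28.714 = 18.369796/28.714 = 0.640
C: (48 − 52.154)²/52.154 = 17.255716/52.154 = 0.331
D: (33 − 47.466)²/47.466 = 209.265156/47.466 = 4.409
E: (59 − 57.721)²/57.721 = 1.635841/57.721 = 0.028
F: (71 − 65.046)²/65.046 = 35.450116/65.046 = 0.545
Sum = 7.16

7.16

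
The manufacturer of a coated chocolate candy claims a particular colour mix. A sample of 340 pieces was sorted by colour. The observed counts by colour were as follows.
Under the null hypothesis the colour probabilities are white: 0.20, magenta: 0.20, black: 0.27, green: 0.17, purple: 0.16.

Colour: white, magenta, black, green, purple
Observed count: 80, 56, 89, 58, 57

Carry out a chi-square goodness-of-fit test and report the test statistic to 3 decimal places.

Expected counts E_i = n·p_i: 340×0.20 = 68, 340×0.20 = 68, 340×0.27 = 91.8, 340×0.17 = 57.8, 340×0.16 = 54.4.
white: (80 − 68)²/68 = 144/68 = 2.1176
magenta: (56 − 68)²/68 = 144/68 = 2.1176
black: (89 − 91.8)²/91.8 = 7.84/91.8 = 0.0854
green: (58 − 57.8)²/57.8 = 0.04/57.8 = 0.0007
purple: (57 − 54.4)²/54.4 = 6.76/54.4 = 0.1243
Sum = 4.446

4.446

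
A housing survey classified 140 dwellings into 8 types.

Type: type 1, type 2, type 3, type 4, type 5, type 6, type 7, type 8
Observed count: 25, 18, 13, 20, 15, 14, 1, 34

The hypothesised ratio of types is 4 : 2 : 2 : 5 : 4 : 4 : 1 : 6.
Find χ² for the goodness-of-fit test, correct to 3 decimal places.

16.333

Ratio total = 28. Expected counts: 140×4/28 = 20, 140×2/28 = 10, 140×2/28 = 10, 140×5/28 = 25, 140×4/28 = 20, 140×4/28 = 20, 140×1/28 = 5, 140×6/28 = 30.
cat         O        E   (O−E)²/E
type 1     25       20     1.2500
type 2     18       10     6.4000
type 3     13       10     0.9000
type 4     20       25     1.0000
type 5     15       20     1.2500
type 6     14       20     1.8000
type 7      1        5     3.2000
type 8     34       30     0.5333
Sum = 16.333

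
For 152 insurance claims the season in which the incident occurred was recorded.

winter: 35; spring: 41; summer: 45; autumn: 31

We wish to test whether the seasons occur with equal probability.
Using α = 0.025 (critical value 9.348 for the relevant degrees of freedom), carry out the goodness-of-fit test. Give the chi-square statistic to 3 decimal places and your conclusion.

Under H₀ each category has probability 1/4, so each expected count is 152/4 = 38.
cat         O        E   (O−E)²/E
winter     35       38     0.2368
spring     41       38     0.2368
summer     45       38     1.2895
autumn     31       38     1.2895
Sum = 3.053
df = 3. Since 3.053 < 9.348, we do not reject H₀.

3.053; do not reject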